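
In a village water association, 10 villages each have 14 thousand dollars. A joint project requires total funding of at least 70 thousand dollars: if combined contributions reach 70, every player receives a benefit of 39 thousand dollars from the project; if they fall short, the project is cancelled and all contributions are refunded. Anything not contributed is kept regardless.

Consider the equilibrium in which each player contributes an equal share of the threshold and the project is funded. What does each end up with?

Equal share of the threshold: 70/10 = 7.
At this profile no one gains by cutting their contribution: any cut drops the total below 70, the project is cancelled, contributions are refunded, and the deviator ends with 14, which is less than 14 − 7 + 39 = 46. Contributing more than 7 just wastes the excess. So contributing exactly 7 is a best response.
Each player's payoff: 14 − 7 + 39 = 46.

46 thousand dollars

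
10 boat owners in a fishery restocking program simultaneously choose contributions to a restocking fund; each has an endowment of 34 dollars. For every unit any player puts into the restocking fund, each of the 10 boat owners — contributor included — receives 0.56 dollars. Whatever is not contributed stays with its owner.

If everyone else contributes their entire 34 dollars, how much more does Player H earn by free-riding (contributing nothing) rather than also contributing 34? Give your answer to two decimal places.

Switching from a contribution of 34 to 0 lets Player H keep an extra 34 dollars, but lowers the restocking fund by 34, which costs Player H their own share of that drop: 0.56 × 34 = 19.04.
Net gain = 34 − 19.04 = 14.96. The private return per contributed unit (0.56) is below 1, so free-riding is indeed the best response regardless of what the others do.

14.96 dollars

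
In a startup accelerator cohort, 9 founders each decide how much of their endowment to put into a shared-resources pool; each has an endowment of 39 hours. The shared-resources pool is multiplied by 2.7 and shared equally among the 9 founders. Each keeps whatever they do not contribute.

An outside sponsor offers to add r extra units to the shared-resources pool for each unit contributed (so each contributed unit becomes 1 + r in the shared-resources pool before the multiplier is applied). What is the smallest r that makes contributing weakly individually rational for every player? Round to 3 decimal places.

With matching at rate r, one contributed unit becomes (1 + r) in the shared-resources pool and returns 2.7 × (1 + r) / 9 to the contributor.
Setting this equal to 1: 1 + r = 9/2.7 = 3.3333.
So the minimum matching rate is r = 3.3333 − 1 = 2.333.

2.333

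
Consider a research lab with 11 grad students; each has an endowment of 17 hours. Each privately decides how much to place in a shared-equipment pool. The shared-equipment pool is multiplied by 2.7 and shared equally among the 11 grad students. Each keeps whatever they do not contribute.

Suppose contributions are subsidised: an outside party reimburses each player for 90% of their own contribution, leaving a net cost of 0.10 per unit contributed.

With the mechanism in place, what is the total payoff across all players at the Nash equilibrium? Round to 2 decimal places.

673.20 hours

The effective private return per unit is now (2.7/11) / 0.10 = 2.4545 > 1, so every player's dominant strategy flips to full contribution.
So the Nash equilibrium is full contribution by all 11; the group earns 11 × (17 × 0.90 + 2.7 × 17) = 673.20.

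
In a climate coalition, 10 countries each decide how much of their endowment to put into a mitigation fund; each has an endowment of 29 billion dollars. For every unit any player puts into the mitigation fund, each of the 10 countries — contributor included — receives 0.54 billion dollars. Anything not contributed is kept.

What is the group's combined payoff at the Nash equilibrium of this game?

290.00 billion dollars

The private return per contributed unit is 0.54 < 1, so contributing 0 is dominant for every player. At the Nash equilibrium everyone keeps their 29, and the group total is 10 × 29 = 290.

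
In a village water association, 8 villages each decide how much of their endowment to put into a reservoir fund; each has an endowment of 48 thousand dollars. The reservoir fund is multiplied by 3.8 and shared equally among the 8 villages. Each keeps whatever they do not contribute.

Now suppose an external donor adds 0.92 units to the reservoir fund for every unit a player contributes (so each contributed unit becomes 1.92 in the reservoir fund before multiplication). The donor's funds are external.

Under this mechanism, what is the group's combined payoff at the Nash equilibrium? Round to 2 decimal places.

Even with the mechanism, each unit contributed returns only 3.8 × 1.92 / 8 = 0.9120 per unit of net cost, so contributing nothing is still dominant.
Everyone keeps their endowment and the group total is 8 × 48 = 384.

384.00 thousand dollars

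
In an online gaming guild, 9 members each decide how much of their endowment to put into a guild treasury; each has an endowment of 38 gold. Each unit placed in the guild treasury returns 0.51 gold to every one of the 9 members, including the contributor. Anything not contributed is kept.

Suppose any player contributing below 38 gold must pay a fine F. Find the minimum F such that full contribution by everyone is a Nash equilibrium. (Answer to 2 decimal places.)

18.62 gold

Given the others contribute fully, the best deviation is to contribute 0 (any partial contribution still incurs the fine and gives up units whose private return 0.51 is below 1).
Deviating from 38 to 0 saves 38 gold but forfeits the deviator's share of the drop in the guild treasury: 0.51 × 38 = 19.38.
So the deviation gain is 38 − 19.38 = 18.62, and the fine must be at least 18.62 gold to wipe it out.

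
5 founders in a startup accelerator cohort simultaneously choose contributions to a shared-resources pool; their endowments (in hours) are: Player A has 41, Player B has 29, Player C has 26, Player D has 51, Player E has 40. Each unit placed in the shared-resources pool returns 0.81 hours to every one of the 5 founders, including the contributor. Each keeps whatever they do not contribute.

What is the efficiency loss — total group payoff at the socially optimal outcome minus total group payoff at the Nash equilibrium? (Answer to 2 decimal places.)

The private return per contributed unit is 0.81 < 1 for everyone, so the Nash equilibrium is zero contribution and the group total is Σ E_j = 41 + 29 + 26 + 51 + 40 = 187.
Each contributed unit returns 4.050 to the group, so the social optimum is full contribution by everyone: group total = 4.050 × 187 = 757.35.
Efficiency loss = (4.050 − 1) × 187 = 570.35.

570.35 hours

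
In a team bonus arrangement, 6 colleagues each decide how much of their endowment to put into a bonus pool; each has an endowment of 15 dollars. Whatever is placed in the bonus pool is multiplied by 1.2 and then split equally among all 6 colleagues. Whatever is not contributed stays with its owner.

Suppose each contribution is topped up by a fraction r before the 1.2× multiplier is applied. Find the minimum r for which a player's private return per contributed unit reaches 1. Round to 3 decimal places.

With matching at rate r, one contributed unit becomes (1 + r) in the bonus pool and returns 1.2 × (1 + r) / 6 to the contributor.
Setting this equal to 1: 1 + r = 6/1.2 = 5.0000.
So the minimum matching rate is r = 5.0000 − 1 = 4.000.

4.000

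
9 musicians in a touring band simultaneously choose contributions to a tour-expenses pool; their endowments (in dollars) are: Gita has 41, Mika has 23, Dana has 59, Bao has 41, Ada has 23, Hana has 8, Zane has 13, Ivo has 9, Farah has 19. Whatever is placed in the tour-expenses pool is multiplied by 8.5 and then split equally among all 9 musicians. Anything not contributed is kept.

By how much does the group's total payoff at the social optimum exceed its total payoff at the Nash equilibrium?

The private return per contributed unit is 8.5/9 = 0.9444 < 1 for every player regardless of endowment, so the Nash equilibrium is zero contribution and the group total is Σ E_j = 41 + 23 + 59 + 41 + 23 + 8 + 13 + 9 + 19 = 236.
Each contributed unit returns 8.500 to the group, so the social optimum is full contribution by everyone: group total = 8.500 × 236 = 2006.00.
Efficiency loss = (8.500 − 1) × 236 = 1770.00.

1770.00 dollars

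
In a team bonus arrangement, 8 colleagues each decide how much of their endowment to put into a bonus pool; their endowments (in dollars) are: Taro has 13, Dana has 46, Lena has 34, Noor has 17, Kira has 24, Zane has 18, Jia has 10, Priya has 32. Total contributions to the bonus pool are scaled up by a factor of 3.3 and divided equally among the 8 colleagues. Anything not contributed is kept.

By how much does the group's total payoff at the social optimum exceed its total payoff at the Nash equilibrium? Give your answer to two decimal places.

The private return per contributed unit is 3.3/8 = 0.4125 < 1 for every player regardless of endowment, so the Nash equilibrium is zero contribution and the group total is Σ E_j = 13 + 46 + 34 + 17 + 24 + 18 + 10 + 32 = 194.
Each contributed unit returns 3.300 to the group, so the social optimum is full contribution by everyone: group total = 3.300 × 194 = 640.20.
Efficiency loss = (3.300 − 1) × 194 = 446.20.

446.20 dollars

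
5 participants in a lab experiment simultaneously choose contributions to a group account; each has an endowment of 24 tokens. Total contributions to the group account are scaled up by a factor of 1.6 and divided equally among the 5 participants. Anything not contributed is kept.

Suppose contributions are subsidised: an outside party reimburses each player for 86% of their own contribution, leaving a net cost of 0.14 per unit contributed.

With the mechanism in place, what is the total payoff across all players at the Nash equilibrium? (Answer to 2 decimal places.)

With the mechanism, a contributed unit returns (1.6/5) / 0.14 = 2.2857 per unit of net cost to the contributor — now above 1 — so contributing fully is weakly dominant for every player.
At the Nash equilibrium everyone contributes 24. Group total payoff = 5 × (24 × 0.86 + 1.6 × 24) = 295.20.

295.20 tokens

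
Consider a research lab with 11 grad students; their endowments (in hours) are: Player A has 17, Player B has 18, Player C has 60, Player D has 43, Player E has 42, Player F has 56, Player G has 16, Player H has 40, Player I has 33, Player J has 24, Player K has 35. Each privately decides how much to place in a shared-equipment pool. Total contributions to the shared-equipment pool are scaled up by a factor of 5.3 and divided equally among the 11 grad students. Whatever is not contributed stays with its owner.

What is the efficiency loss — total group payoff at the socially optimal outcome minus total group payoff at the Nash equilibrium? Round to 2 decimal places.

1651.20 hours

The private return per contributed unit is 5.3/11 = 0.4818 < 1 for every player regardless of endowment, so the Nash equilibrium is zero contribution and the group total is Σ E_j = 17 + 18 + 60 + 43 + 42 + 56 + 16 + 40 + 33 + 24 + 35 = 384.
Each contributed unit returns 5.300 to the group, so the social optimum is full contribution by everyone: group total = 5.300 × 384 = 2035.20.
Efficiency loss = (5.300 − 1) × 384 = 1651.20.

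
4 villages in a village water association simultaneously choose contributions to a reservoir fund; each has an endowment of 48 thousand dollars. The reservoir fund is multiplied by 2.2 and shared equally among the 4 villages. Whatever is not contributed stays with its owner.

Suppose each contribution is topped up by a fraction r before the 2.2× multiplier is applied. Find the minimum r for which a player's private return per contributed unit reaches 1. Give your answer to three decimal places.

With matching at rate r, one contributed unit becomes (1 + r) in the reservoir fund and returns 2.2 × (1 + r) / 4 to the contributor.
Setting this equal to 1: 1 + r = 4/2.2 = 1.8182.
So the minimum matching rate is r = 1.8182 − 1 = 0.818.

0.818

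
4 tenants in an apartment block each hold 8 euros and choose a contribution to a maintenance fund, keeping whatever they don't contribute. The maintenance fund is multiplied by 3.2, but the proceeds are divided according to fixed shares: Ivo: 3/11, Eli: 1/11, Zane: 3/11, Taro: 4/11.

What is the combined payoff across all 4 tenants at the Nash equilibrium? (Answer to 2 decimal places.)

49.60 euros

For player j, contributing a unit is worthwhile iff 3.2 × (j's share) ≥ 1, i.e. iff j's share is at least 0.3125.
Taro alone (share 4/11) is above the threshold, contributing 8; the remaining 3 contribute 0. Total contributed: 8.
The maintenance fund pays out 3.2 × 8 = 25.60 in total (split across the unequal shares, but the aggregate is all that matters for the group sum).
The 3 free-riders keep 8 each, adding 24. Group total = 24 + 25.60 = 49.60.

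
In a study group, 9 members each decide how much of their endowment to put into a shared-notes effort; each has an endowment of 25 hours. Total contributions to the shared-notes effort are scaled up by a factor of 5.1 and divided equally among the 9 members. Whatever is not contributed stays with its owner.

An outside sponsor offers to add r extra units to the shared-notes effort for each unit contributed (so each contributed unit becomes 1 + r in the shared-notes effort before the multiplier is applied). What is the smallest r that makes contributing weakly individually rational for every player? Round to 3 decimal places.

With matching at rate r, one contributed unit becomes (1 + r) in the shared-notes effort and returns 5.1 × (1 + r) / 9 to the contributor.
Setting this equal to 1: 1 + r = 9/5.1 = 1.7647.
So the minimum matching rate is r = 1.7647 − 1 = 0.765.

0.765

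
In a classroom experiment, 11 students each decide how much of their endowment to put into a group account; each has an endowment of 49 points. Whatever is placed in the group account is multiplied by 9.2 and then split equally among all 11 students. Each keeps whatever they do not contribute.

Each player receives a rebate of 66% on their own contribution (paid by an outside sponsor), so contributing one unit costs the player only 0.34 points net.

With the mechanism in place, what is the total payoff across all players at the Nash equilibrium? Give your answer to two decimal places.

The effective private return per unit is now (9.2/11) / 0.34 = 2.4599 > 1, so every player's dominant strategy flips to full contribution.
So the Nash equilibrium is full contribution by all 11; the group earns 11 × (49 × 0.66 + 9.2 × 49) = 5314.54.

5314.54 points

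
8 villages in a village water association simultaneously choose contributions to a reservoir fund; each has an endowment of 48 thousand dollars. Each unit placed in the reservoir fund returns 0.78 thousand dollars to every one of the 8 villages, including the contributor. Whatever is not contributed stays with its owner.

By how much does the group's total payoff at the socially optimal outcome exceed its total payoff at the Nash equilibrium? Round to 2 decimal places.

2012.16 thousand dollars

The private return per contributed unit is 0.78 < 1, so contributing 0 is dominant for every player. At the Nash equilibrium everyone keeps their 48, and the group total is 8 × 48 = 384.
Each contributed unit returns 6.240 to the group as a whole (0.78 to each of 8 players), which exceeds 1, so the social optimum is full contribution: group total = 6.240 × 384 = 2396.16.
Efficiency loss = 2396.16 − 384 = 2012.16.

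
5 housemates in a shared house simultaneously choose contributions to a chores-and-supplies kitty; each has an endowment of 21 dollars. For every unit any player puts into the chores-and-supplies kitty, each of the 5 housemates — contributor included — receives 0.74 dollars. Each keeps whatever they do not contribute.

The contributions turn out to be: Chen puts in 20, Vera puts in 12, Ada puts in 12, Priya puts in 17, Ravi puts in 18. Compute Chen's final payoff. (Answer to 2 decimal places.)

59.46 dollars

Total contributed: 20 + 12 + 12 + 17 + 18 = 79.
Each receives 0.74 × 79 = 58.46 from the chores-and-supplies kitty.
Chen keeps 21 − 20 = 1, so Chen's payoff is 1 + 58.46 = 59.46.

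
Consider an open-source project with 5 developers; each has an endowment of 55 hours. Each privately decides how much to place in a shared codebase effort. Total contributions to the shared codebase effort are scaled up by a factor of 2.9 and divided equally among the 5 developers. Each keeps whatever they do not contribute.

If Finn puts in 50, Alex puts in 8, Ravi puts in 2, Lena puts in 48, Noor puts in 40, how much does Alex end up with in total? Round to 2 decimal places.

132.84 hours

Total contributed: 50 + 8 + 2 + 48 + 40 = 148.
Each receives 2.9 × 148 / 5 = 85.84 from the shared codebase effort.
Alex keeps 55 − 8 = 47, so Alex's payoff is 47 + 85.84 = 132.84.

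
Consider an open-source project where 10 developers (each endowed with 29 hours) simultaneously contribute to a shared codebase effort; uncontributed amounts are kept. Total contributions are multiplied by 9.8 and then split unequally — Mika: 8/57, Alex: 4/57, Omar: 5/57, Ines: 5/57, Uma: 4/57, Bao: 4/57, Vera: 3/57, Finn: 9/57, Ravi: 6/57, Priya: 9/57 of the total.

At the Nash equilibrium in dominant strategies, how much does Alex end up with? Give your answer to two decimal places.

108.78 hours

Player j's private return per contributed unit is 9.8 × (j's share). Contributing is weakly dominant for j when that share is at least 1/9.8 = 0.1020, and contributing 0 is dominant otherwise.
The shares above 0.1020 belong to Mika, Finn, Ravi and Priya, contributing 29 each; the remaining 6 contribute 0. Total contributed: 116.
Alex keeps 29 and receives 9.8 × 116 × 4/57 = 79.78 from the shared codebase effort, for a payoff of 108.78.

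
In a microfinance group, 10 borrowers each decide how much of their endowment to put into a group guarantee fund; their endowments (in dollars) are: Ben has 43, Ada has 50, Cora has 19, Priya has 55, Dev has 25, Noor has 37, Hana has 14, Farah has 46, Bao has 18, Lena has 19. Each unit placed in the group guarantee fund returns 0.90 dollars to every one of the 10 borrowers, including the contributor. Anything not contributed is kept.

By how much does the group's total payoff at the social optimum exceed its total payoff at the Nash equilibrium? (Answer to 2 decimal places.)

2608.00 dollars

The private return per contributed unit is 0.90 < 1 for everyone, so the Nash equilibrium is zero contribution and the group total is Σ E_j = 43 + 50 + 19 + 55 + 25 + 37 + 14 + 46 + 18 + 19 = 326.
Each contributed unit returns 9.000 to the group, so the social optimum is full contribution by everyone: group total = 9.000 × 326 = 2934.00.
Efficiency loss = (9.000 − 1) × 326 = 2608.00.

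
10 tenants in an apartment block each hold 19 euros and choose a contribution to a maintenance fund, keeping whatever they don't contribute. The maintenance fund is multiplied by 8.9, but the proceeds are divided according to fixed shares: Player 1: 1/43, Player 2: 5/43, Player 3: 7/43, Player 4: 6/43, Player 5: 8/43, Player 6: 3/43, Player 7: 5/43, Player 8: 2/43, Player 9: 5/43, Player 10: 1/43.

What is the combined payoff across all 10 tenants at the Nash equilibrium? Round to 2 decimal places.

1090.60 euros

For player j, contributing a unit is worthwhile iff 8.9 × (j's share) ≥ 1, i.e. iff j's share is at least 0.1124.
The shares above 0.1124 belong to Player 2, Player 3, Player 4, Player 5, Player 7 and Player 9, contributing 19 each; the remaining 4 contribute 0. Total contributed: 114.
The maintenance fund pays out 8.9 × 114 = 1014.60 in total (split across the unequal shares, but the aggregate is all that matters for the group sum).
The 4 free-riders keep 19 each, adding 76. Group total = 76 + 1014.60 = 1090.60.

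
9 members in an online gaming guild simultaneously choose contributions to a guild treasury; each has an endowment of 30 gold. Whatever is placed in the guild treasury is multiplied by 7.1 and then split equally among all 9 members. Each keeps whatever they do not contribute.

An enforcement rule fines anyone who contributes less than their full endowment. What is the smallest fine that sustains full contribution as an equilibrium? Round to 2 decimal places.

Given the others contribute fully, the best deviation is to contribute 0 (any partial contribution still incurs the fine and gives up units whose private return 0.7889 is below 1).
Deviating from 30 to 0 saves 30 gold but forfeits the deviator's share of the drop in the guild treasury: 7.1/9 × 30 = 23.67.
So the deviation gain is 30 − 23.67 = 6.33, and the fine must be at least 6.33 gold to wipe it out.

6.33 gold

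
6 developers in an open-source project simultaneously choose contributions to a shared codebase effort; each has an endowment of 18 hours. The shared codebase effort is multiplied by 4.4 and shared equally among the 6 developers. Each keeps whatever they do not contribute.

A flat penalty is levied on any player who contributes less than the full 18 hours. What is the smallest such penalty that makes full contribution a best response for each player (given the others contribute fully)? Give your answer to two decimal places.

4.80 hours

Given the others contribute fully, the best deviation is to contribute 0 (any partial contribution still incurs the fine and gives up units whose private return 0.7333 is below 1).
Deviating from 18 to 0 saves 18 hours but forfeits the deviator's share of the drop in the shared codebase effort: 4.4/6 × 18 = 13.20.
So the deviation gain is 18 − 13.20 = 4.80, and the fine must be at least 4.80 hours to wipe it out.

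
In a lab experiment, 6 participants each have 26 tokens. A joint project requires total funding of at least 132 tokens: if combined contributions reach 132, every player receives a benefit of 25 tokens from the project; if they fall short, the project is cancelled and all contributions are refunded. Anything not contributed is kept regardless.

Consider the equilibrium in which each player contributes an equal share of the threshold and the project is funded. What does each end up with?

29 tokens

Equal share of the threshold: 132/6 = 22.
At this profile no one gains by cutting their contribution: any cut drops the total below 132, the project is cancelled, contributions are refunded, and the deviator ends with 26, which is less than 26 − 22 + 25 = 29. Contributing more than 22 just wastes the excess. So contributing exactly 22 is a best response.
Each player's payoff: 26 − 22 + 25 = 29.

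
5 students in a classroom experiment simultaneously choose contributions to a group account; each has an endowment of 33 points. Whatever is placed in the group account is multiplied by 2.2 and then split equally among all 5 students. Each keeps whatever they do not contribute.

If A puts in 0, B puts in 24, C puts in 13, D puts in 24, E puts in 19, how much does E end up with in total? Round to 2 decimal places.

Total contributed: 0 + 24 + 13 + 24 + 19 = 80.
Each receives 2.2 × 80 / 5 = 35.20 from the group account.
E keeps 33 − 19 = 14, so E's payoff is 14 + 35.20 = 49.20.

49.20 points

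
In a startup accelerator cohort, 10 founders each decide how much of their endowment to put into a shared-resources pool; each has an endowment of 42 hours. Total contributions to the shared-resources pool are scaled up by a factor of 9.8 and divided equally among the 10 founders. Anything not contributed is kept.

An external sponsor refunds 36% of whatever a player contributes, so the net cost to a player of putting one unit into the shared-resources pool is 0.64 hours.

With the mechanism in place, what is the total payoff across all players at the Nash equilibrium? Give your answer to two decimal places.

4267.20 hours

With the mechanism, a contributed unit returns (9.8/10) / 0.64 = 1.5313 per unit of net cost to the contributor — now above 1 — so contributing fully is weakly dominant for every player.
At the Nash equilibrium everyone contributes 42. Group total payoff = 10 × (42 × 0.36 + 9.8 × 42) = 4267.20.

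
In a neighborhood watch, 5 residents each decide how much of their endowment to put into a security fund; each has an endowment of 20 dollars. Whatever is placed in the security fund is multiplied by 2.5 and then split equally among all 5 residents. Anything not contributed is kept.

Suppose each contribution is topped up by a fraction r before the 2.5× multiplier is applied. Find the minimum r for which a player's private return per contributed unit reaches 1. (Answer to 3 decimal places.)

1.000

With matching at rate r, one contributed unit becomes (1 + r) in the security fund and returns 2.5 × (1 + r) / 5 to the contributor.
Setting this equal to 1: 1 + r = 5/2.5 = 2.0000.
So the minimum matching rate is r = 2.0000 − 1 = 1.000.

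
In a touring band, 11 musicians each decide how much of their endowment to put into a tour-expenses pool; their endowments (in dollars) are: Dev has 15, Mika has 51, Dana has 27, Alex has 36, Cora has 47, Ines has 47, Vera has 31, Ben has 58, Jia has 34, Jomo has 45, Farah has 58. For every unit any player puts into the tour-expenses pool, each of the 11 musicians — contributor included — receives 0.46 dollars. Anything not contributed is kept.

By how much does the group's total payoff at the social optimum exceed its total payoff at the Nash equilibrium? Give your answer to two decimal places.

The private return per contributed unit is 0.46 < 1 for everyone, so the Nash equilibrium is zero contribution and the group total is Σ E_j = 15 + 51 + 27 + 36 + 47 + 47 + 31 + 58 + 34 + 45 + 58 = 449.
Each contributed unit returns 5.060 to the group, so the social optimum is full contribution by everyone: group total = 5.060 × 449 = 2271.94.
Efficiency loss = (5.060 − 1) × 449 = 1822.94.

1822.94 dollars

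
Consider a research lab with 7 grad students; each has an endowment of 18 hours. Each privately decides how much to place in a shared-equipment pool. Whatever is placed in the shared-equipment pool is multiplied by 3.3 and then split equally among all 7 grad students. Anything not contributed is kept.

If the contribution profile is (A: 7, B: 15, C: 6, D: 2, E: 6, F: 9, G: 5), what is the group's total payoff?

Total contributed: 7 + 15 + 6 + 2 + 6 + 9 + 5 = 50; total kept: 7 × 18 − 50 = 76.
The shared-equipment pool pays out 3.3 × 50 = 165.00 in aggregate.
Group total = 76 + 165.00 = 241.00.

241.00 hours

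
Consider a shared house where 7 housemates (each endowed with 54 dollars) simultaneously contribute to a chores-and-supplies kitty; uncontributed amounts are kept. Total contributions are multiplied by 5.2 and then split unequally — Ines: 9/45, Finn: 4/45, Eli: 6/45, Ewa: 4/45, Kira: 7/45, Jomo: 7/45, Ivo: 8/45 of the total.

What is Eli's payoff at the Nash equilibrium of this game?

91.44 dollars

For player j, contributing a unit is worthwhile iff 5.2 × (j's share) ≥ 1, i.e. iff j's share is at least 0.1923.
The only share above 0.1923 is Ines's 9/45, contributing 54; the remaining 6 contribute 0. Total contributed: 54.
Eli keeps 54 and receives 5.2 × 54 × 6/45 = 37.44 from the chores-and-supplies kitty, for a payoff of 91.44.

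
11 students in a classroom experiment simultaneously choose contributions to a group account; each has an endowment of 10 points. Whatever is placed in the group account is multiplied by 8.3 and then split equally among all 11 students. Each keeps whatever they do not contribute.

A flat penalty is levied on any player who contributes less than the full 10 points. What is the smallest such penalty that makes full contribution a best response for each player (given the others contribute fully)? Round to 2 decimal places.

2.45 points

Given the others contribute fully, the best deviation is to contribute 0 (any partial contribution still incurs the fine and gives up units whose private return 0.7545 is below 1).
Deviating from 10 to 0 saves 10 points but forfeits the deviator's share of the drop in the group account: 8.3/11 × 10 = 7.55.
So the deviation gain is 10 − 7.55 = 2.45, and the fine must be at least 2.45 points to wipe it out.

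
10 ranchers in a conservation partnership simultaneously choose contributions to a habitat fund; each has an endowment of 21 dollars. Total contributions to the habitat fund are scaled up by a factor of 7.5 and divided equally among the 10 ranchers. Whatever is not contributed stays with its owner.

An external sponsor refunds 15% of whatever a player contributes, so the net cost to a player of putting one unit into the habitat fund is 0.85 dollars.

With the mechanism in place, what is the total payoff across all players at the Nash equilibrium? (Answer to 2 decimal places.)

210.00 dollars

Even with the mechanism, each unit contributed returns only (7.5/10) / 0.85 = 0.8824 per unit of net cost, so contributing nothing is still dominant.
At the Nash equilibrium no one contributes; group total payoff = 10 × 21 = 210.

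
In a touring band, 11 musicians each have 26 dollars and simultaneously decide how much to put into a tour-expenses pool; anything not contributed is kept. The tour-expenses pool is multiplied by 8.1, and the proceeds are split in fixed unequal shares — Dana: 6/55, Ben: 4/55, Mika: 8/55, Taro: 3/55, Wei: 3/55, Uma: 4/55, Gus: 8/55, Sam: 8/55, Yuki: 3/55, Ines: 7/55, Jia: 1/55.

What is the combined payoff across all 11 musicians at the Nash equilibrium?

Each unit j contributes comes back to j as 8.1 × (j's share), so j prefers to contribute only if that share exceeds 1/8.1 = 0.1235; otherwise keeping the unit dominates.
Mika, Gus, Sam and Ines are above the threshold, contributing 26 each; the remaining 7 contribute 0. Total contributed: 104.
The tour-expenses pool pays out 8.1 × 104 = 842.40 in total (split across the unequal shares, but the aggregate is all that matters for the group sum).
The 7 free-riders keep 26 each, adding 182. Group total = 182 + 842.40 = 1024.40.

1024.40 dollars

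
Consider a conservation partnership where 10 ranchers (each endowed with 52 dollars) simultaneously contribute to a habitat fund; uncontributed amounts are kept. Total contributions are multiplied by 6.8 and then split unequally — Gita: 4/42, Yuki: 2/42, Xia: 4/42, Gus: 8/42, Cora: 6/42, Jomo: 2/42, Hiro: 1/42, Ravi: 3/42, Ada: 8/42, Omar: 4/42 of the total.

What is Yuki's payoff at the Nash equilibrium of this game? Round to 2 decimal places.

For player j, contributing a unit is worthwhile iff 6.8 × (j's share) ≥ 1, i.e. iff j's share is at least 0.1471.
Gus and Ada are above the threshold, contributing 52 each; the remaining 8 contribute 0. Total contributed: 104.
Yuki keeps 52 and receives 6.8 × 104 × 2/42 = 33.68 from the habitat fund, for a payoff of 85.68.

85.68 dollars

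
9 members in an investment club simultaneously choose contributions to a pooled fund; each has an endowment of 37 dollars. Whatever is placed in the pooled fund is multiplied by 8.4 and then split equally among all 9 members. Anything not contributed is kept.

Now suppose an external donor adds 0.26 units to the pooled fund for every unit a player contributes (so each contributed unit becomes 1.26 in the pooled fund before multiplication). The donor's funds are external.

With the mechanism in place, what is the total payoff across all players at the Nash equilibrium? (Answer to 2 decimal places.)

3524.47 dollars

Under the mechanism each unit contributed yields 8.4 × 1.26 / 9 = 1.1760 back to its contributor per unit of net cost, which exceeds 1, making full contribution the dominant choice for everyone.
At the Nash equilibrium everyone contributes 37. Group total payoff = 8.4 × 1.26 × 333 = 3524.47.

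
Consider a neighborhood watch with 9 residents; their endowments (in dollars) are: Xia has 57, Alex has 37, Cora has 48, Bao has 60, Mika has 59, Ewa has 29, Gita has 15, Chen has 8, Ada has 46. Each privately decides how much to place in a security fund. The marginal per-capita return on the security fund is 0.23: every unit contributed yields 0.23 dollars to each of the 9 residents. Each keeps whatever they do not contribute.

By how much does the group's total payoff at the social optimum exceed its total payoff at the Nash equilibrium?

The private return per contributed unit is 0.23 < 1 for everyone, so the Nash equilibrium is zero contribution and the group total is Σ E_j = 57 + 37 + 48 + 60 + 59 + 29 + 15 + 8 + 46 = 359.
Each contributed unit returns 2.070 to the group, so the social optimum is full contribution by everyone: group total = 2.070 × 359 = 743.13.
Efficiency loss = (2.070 − 1) × 359 = 384.13.

384.13 dollars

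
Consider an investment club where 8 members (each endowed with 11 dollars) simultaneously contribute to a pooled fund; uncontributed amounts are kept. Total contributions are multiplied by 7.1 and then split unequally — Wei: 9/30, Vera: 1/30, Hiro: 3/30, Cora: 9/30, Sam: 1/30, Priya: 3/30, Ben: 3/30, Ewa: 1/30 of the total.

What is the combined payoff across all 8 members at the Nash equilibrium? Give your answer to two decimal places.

Each unit j contributes comes back to j as 7.1 × (j's share), so j prefers to contribute only if that share exceeds 1/7.1 = 0.1408; otherwise keeping the unit dominates.
Wei and Cora clear that bar, contributing 11 each; the remaining 6 contribute 0. Total contributed: 22.
The pooled fund pays out 7.1 × 22 = 156.20 in total (split across the unequal shares, but the aggregate is all that matters for the group sum).
The 6 free-riders keep 11 each, adding 66. Group total = 66 + 156.20 = 222.20.

222.20 dollars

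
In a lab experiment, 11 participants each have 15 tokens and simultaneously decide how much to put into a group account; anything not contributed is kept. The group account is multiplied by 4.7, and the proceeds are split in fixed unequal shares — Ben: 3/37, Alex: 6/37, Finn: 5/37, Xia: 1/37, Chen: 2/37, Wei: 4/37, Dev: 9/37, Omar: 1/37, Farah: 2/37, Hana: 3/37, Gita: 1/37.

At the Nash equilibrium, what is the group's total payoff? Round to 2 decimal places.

Each unit j contributes comes back to j as 4.7 × (j's share), so j prefers to contribute only if that share exceeds 1/4.7 = 0.2128; otherwise keeping the unit dominates.
Dev alone (share 9/37) is above the threshold, contributing 15; the remaining 10 contribute 0. Total contributed: 15.
The group account pays out 4.7 × 15 = 70.50 in total (split across the unequal shares, but the aggregate is all that matters for the group sum).
The 10 free-riders keep 15 each, adding 150. Group total = 150 + 70.50 = 220.50.

220.50 tokens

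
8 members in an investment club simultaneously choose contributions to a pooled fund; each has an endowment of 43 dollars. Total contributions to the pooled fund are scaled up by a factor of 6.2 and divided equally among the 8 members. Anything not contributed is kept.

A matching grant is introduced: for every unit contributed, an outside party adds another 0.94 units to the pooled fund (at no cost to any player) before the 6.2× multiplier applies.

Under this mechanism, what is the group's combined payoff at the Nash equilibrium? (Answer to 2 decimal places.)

4137.63 dollars

With the mechanism, a contributed unit returns 6.2 × 1.94 / 8 = 1.5035 per unit of net cost to the contributor — now above 1 — so contributing fully is weakly dominant for every player.
So the Nash equilibrium is full contribution by all 8; the group earns 6.2 × 1.94 × 344 = 4137.63.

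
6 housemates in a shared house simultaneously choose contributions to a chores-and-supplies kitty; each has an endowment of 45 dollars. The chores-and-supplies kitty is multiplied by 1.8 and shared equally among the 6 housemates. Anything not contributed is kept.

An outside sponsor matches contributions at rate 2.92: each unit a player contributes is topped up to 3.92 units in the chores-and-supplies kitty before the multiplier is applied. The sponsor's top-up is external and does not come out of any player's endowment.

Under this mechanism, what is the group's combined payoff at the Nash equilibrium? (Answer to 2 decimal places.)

The effective private return per unit is now 1.8 × 3.92 / 6 = 1.1760 > 1, so every player's dominant strategy flips to full contribution.
At the Nash equilibrium everyone contributes 45. Group total payoff = 1.8 × 3.92 × 270 = 1905.12.

1905.12 dollars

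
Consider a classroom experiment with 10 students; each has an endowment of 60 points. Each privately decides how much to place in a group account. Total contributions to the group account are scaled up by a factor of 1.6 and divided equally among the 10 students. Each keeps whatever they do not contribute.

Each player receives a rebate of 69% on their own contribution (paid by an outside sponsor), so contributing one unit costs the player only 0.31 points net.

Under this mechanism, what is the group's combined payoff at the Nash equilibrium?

Even with the mechanism, each unit contributed returns only (1.6/10) / 0.31 = 0.5161 per unit of net cost, so contributing nothing is still dominant.
Everyone keeps their endowment and the group total is 10 × 60 = 600.

600.00 points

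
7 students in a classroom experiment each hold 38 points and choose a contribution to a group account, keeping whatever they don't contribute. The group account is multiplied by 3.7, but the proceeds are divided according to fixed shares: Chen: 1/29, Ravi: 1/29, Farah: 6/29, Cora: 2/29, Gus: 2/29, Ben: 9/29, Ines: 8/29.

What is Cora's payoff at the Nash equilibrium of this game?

57.39 points

A player with share s gets back 3.7·s per unit contributed, so full contribution is dominant for anyone with s > 1/3.7 = 0.2703 and zero contribution is dominant for anyone below.
The shares above 0.2703 belong to Ben and Ines, contributing 38 each; the remaining 5 contribute 0. Total contributed: 76.
Cora keeps 38 and receives 3.7 × 76 × 2/29 = 19.39 from the group account, for a payoff of 57.39.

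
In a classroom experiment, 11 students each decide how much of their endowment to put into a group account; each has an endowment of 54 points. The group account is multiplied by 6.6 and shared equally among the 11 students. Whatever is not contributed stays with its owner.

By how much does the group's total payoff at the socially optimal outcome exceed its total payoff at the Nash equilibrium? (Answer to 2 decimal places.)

Each contributed unit returns 6.6/11 = 0.6000 to its contributor — below 1 — so contributing 0 is dominant for every player. At the Nash equilibrium everyone keeps their 54, and the group total is 11 × 54 = 594.
Each contributed unit returns 6.600 to the group as a whole (0.6000 to each of 11 players), which exceeds 1, so the social optimum is full contribution: group total = 6.600 × 594 = 3920.40.
Efficiency loss = 3920.40 − 594 = 3326.40.

3326.40 points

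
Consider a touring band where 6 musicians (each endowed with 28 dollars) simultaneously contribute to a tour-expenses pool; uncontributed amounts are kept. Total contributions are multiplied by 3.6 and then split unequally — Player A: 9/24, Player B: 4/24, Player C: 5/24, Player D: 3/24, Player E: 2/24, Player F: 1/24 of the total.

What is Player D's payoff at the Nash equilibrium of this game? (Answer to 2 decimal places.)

40.60 dollars

Each unit j contributes comes back to j as 3.6 × (j's share), so j prefers to contribute only if that share exceeds 1/3.6 = 0.2778; otherwise keeping the unit dominates.
The only share above 0.2778 is Player A's 9/24, contributing 28; the remaining 5 contribute 0. Total contributed: 28.
Player D keeps 28 and receives 3.6 × 28 × 3/24 = 12.60 from the tour-expenses pool, for a payoff of 40.60.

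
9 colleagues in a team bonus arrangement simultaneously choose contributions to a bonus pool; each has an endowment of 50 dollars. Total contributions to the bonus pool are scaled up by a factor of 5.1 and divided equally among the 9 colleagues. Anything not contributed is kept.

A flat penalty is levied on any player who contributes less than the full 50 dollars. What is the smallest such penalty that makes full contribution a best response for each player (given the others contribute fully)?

Given the others contribute fully, the best deviation is to contribute 0 (any partial contribution still incurs the fine and gives up units whose private return 0.5667 is below 1).
Deviating from 50 to 0 saves 50 dollars but forfeits the deviator's share of the drop in the bonus pool: 5.1/9 × 50 = 28.33.
So the deviation gain is 50 − 28.33 = 21.67, and the fine must be at least 21.67 dollars to wipe it out.

21.67 dollars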